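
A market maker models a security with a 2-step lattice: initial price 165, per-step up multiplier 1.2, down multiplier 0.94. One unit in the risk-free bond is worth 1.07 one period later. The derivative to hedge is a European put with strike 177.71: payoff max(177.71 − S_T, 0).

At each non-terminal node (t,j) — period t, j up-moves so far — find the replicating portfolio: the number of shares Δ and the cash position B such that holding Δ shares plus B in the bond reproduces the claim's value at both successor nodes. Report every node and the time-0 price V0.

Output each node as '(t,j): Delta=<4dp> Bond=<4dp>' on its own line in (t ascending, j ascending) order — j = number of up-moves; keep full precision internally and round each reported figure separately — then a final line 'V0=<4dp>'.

The replicating-portfolio and risk-neutral prices coincide; use p* = (1.07−0.94)/(1.2−0.94) = 0.5000 for the latter.
Terminal values V(2,·): V(2,0)=31.9160, V(2,1)=0.0000, V(2,2)=0.0000
Node (1,0) S=155.1000: V=(p*·0.0000+(1−p*)·31.9160)/1.07=14.9140; Δ=(0.0000−31.9160)/(186.1200−145.7940)=-0.7914; B=V−Δ·S=137.6679
Node (1,1) S=198.0000: V=(p*·0.0000+(1−p*)·0.0000)/1.07=0.0000; Δ=(0.0000−0.0000)/(237.6000−186.1200)=0.0000; B=V−Δ·S=0.0000
Node (0,0) S=165.0000: V=(p*·0.0000+(1−p*)·14.9140)/1.07=6.9692; Δ=(0.0000−14.9140)/(198.0000−155.1000)=-0.3476; B=V−Δ·S=64.3308
Each (Δ,B) replicates both successor values, so the strategy is self-financing and V0 is arbitrage-free.

(0,0): Delta=-0.3476 Bond=64.3308
(1,0): Delta=-0.7914 Bond=137.6679
(1,1): Delta=0.0000 Bond=0.0000
V0=6.9692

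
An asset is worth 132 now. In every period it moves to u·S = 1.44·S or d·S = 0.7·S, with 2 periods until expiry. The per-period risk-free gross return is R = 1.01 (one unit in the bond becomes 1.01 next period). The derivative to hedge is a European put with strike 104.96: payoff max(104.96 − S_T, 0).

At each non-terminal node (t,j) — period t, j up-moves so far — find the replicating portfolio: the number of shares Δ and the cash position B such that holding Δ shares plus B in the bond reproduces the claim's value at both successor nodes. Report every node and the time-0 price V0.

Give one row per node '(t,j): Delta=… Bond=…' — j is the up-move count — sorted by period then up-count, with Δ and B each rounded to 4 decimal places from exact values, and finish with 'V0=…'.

(0,0): Delta=-0.2372 Bond=44.6493
(1,0): Delta=-0.5891 Bond=77.6066
(1,1): Delta=0.0000 Bond=0.0000
V0=13.3328

Under the risk-neutral measure, an up-move has probability p* = (R−d)/(u−d) = 0.4189 and values discount at R = 1.01.
Terminal payoffs: V(2,0)=40.2800, V(2,1)=0.0000, V(2,2)=0.0000
(1,0): S=92.4000. Δ = (V_up−V_dn)/(S_up−S_dn) = (0.0000−40.2800)/(133.0560−64.6800) = -0.5891. V = [p*·0.0000 + (1−p*)·40.2800]/1.01 = 23.1742. B = V − Δ·S = 77.6066.
(1,1): S=190.0800. Δ = (V_up−V_dn)/(S_up−S_dn) = (0.0000−0.0000)/(273.7152−133.0560) = 0.0000. V = [p*·0.0000 + (1−p*)·0.0000]/1.01 = 0.0000. B = V − Δ·S = 0.0000.
(0,0): S=132.0000. Δ = (V_up−V_dn)/(S_up−S_dn) = (0.0000−23.1742)/(190.0800−92.4000) = -0.2372. V = [p*·0.0000 + (1−p*)·23.1742]/1.01 = 13.3328. B = V − Δ·S = 44.6493.
The time-0 hedge costs 13.3328, which is the no-arbitrage price.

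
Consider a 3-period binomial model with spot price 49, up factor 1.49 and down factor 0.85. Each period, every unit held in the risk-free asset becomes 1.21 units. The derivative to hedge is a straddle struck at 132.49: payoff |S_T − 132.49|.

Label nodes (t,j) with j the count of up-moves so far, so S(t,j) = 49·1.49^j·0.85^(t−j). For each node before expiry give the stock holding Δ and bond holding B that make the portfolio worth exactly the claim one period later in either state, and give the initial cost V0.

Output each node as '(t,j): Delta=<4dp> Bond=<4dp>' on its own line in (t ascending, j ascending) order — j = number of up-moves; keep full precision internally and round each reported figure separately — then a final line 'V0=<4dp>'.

Under the risk-neutral measure, an up-move has probability p* = (R−d)/(u−d) = 0.5625 and values discount at R = 1.21.
Payoff layer (t=3): V(3,0)=102.3979, V(3,1)=79.7403, V(3,2)=40.0228, V(3,3)=29.5995
  t=2,j=0: stock 35.4025 → up 52.7497 (V=79.7403), down 30.0921 (V=102.3979). Price 74.0934; hedge Δ=-1.0000, bond B=109.4959.
  t=2,j=1: stock 62.0585 → up 92.4672 (V=40.0228), down 52.7497 (V=79.7403). Price 47.4374; hedge Δ=-1.0000, bond B=109.4959.
  t=2,j=2: stock 108.7849 → up 162.0895 (V=29.5995), down 92.4672 (V=40.0228). Price 28.2312; hedge Δ=-0.1497, bond B=44.5176.
  t=1,j=0: stock 41.6500 → up 62.0585 (V=47.4374), down 35.4025 (V=74.0934). Price 48.8425; hedge Δ=-1.0000, bond B=90.4925.
  t=1,j=1: stock 73.0100 → up 108.7849 (V=28.2312), down 62.0585 (V=47.4374). Price 30.2759; hedge Δ=-0.4110, bond B=60.2856.
  t=0,j=0: stock 49.0000 → up 73.0100 (V=30.2759), down 41.6500 (V=48.8425). Price 31.7345; hedge Δ=-0.5920, bond B=60.7447.
Check: Δ(0,0)·S0 + B(0,0) = 31.7345 = V0.

(0,0): Delta=-0.5920 Bond=60.7447
(1,0): Delta=-1.0000 Bond=90.4925
(1,1): Delta=-0.4110 Bond=60.2856
(2,0): Delta=-1.0000 Bond=109.4959
(2,1): Delta=-1.0000 Bond=109.4959
(2,2): Delta=-0.1497 Bond=44.5176
V0=31.7345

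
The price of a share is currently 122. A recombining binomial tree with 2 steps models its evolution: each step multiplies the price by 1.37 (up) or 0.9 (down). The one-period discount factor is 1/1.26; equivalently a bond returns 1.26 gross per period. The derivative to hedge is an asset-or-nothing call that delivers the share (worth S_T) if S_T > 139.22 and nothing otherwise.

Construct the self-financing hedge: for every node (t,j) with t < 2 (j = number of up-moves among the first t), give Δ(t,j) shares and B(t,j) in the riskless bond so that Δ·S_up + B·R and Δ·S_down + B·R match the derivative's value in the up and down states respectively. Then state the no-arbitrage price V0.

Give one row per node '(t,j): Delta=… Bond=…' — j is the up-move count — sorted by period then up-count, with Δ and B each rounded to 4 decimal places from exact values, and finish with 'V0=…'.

Since d<R<u, set p* = (R−d)/(u−d) = 0.7660; price each node as the discounted p*-expectation of its children.
Terminal payoffs: V(2,0)=0.0000, V(2,1)=150.4260, V(2,2)=228.9818
Node (1,0) S=109.8000: V=(p*·150.4260+(1−p*)·0.0000)/1.26=91.4444; Δ=(150.4260−0.0000)/(150.4260−98.8200)=2.9149; B=V−Δ·S=-228.6109
Node (1,1) S=167.1400: V=(p*·228.9818+(1−p*)·150.4260)/1.26=167.1400; Δ=(228.9818−150.4260)/(228.9818−150.4260)=1.0000; B=V−Δ·S=0.0000
Node (0,0) S=122.0000: V=(p*·167.1400+(1−p*)·91.4444)/1.26=118.5905; Δ=(167.1400−91.4444)/(167.1400−109.8000)=1.3201; B=V−Δ·S=-42.4640
Check: Δ(0,0)·S0 + B(0,0) = 118.5905 = V0.

(0,0): Delta=1.3201 Bond=-42.4640
(1,0): Delta=2.9149 Bond=-228.6109
(1,1): Delta=1.0000 Bond=0.0000
V0=118.5905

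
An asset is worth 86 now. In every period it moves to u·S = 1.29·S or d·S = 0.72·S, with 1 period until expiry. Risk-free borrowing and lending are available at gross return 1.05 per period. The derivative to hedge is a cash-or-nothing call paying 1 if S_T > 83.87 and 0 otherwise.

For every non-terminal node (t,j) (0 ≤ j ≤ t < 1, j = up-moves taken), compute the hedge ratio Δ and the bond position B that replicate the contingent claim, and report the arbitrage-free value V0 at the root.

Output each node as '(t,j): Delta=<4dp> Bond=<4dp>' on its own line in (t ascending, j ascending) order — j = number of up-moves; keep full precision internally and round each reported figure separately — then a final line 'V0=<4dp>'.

(0,0): Delta=0.0204 Bond=-1.2030
V0=0.5514

Under the risk-neutral measure, an up-move has probability p* = (R−d)/(u−d) = 0.5789 and values discount at R = 1.05.
Terminal values V(1,·): V(1,0)=0.0000, V(1,1)=1.0000
Node (0,0) S=86.0000: V=(p*·1.0000+(1−p*)·0.0000)/1.05=0.5514; Δ=(1.0000−0.0000)/(110.9400−61.9200)=0.0204; B=V−Δ·S=-1.2030
Self-financing check: at every node Δ·S+B equals the discounted successor values.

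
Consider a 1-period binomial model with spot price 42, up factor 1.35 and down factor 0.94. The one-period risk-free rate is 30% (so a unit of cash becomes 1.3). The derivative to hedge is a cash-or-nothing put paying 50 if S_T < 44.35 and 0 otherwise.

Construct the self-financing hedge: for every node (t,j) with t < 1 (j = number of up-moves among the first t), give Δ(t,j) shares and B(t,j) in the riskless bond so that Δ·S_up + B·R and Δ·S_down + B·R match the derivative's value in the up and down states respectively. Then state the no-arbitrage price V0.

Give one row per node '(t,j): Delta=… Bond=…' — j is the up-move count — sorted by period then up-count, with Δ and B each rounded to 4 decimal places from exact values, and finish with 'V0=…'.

(0,0): Delta=-2.9036 Bond=126.6417
V0=4.6904

Since d<R<u, set p* = (R−d)/(u−d) = 0.8780; price each node as the discounted p*-expectation of its children.
Payoff layer (t=1): V(1,0)=50.0000, V(1,1)=0.0000
Node (0,0) S=42.0000: V=(p*·0.0000+(1−p*)·50.0000)/1.3=4.6904; Δ=(0.0000−50.0000)/(56.7000−39.4800)=-2.9036; B=V−Δ·S=126.6417
Self-financing check: at every node Δ·S+B equals the discounted successor values.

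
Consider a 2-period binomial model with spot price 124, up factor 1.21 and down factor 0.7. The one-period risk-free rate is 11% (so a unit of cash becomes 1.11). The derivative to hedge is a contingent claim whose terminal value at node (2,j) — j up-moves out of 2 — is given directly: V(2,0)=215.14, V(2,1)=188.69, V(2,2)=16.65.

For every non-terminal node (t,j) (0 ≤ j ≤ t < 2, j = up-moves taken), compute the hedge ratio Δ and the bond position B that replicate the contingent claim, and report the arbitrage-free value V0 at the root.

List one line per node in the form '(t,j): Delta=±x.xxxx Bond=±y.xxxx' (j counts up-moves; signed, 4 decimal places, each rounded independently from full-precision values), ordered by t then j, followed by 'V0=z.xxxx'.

Since d<R<u, set p* = (R−d)/(u−d) = 0.8039; price each node as the discounted p*-expectation of its children.
Payoff layer (t=2): V(2,0)=215.1400, V(2,1)=188.6900, V(2,2)=16.6500
(1,0): S=86.8000. Δ = (V_up−V_dn)/(S_up−S_dn) = (188.6900−215.1400)/(105.0280−60.7600) = -0.5975. V = [p*·188.6900 + (1−p*)·215.1400]/1.11 = 174.6633. B = V − Δ·S = 226.5261.
(1,1): S=150.0400. Δ = (V_up−V_dn)/(S_up−S_dn) = (16.6500−188.6900)/(181.5484−105.0280) = -2.2483. V = [p*·16.6500 + (1−p*)·188.6900]/1.11 = 45.3904. B = V − Δ·S = 382.7237.
(0,0): S=124.0000. Δ = (V_up−V_dn)/(S_up−S_dn) = (45.3904−174.6633)/(150.0400−86.8000) = -2.0442. V = [p*·45.3904 + (1−p*)·174.6633]/1.11 = 63.7279. B = V − Δ·S = 317.2043.
The time-0 hedge costs 63.7279, which is the no-arbitrage price.

(0,0): Delta=-2.0442 Bond=317.2043
(1,0): Delta=-0.5975 Bond=226.5261
(1,1): Delta=-2.2483 Bond=382.7237
V0=63.7279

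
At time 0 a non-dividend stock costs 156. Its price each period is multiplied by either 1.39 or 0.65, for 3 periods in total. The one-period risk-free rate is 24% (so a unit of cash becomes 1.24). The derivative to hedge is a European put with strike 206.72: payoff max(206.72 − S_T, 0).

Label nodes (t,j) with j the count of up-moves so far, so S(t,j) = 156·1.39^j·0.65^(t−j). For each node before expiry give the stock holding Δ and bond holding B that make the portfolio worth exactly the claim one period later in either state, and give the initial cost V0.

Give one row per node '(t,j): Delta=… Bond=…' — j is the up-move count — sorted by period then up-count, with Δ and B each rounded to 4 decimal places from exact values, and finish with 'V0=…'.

(0,0): Delta=-0.2399 Bond=46.2668
(1,0): Delta=-1.0000 Bond=134.4433
(1,1): Delta=-0.1496 Bond=37.7762
(2,0): Delta=-1.0000 Bond=166.7097
(2,1): Delta=-1.0000 Bond=166.7097
(2,2): Delta=-0.0484 Bond=16.3677
V0=8.8398

The replicating-portfolio and risk-neutral prices coincide; use p* = (1.24−0.65)/(1.39−0.65) = 0.7973 for the latter.
Terminal values V(3,·): V(3,0)=163.8785, V(3,1)=115.1051, V(3,2)=10.8051, V(3,3)=0.0000
Node (2,0) S=65.9100: V=(p*·115.1051+(1−p*)·163.8785)/1.24=100.7997; Δ=(115.1051−163.8785)/(91.6149−42.8415)=-1.0000; B=V−Δ·S=166.7097
Node (2,1) S=140.9460: V=(p*·10.8051+(1−p*)·115.1051)/1.24=25.7637; Δ=(10.8051−115.1051)/(195.9149−91.6149)=-1.0000; B=V−Δ·S=166.7097
Node (2,2) S=301.4076: V=(p*·0.0000+(1−p*)·10.8051)/1.24=1.7663; Δ=(0.0000−10.8051)/(418.9566−195.9149)=-0.0484; B=V−Δ·S=16.3677
Node (1,0) S=101.4000: V=(p*·25.7637+(1−p*)·100.7997)/1.24=33.0433; Δ=(25.7637−100.7997)/(140.9460−65.9100)=-1.0000; B=V−Δ·S=134.4433
Node (1,1) S=216.8400: V=(p*·1.7663+(1−p*)·25.7637)/1.24=5.3473; Δ=(1.7663−25.7637)/(301.4076−140.9460)=-0.1496; B=V−Δ·S=37.7762
Node (0,0) S=156.0000: V=(p*·5.3473+(1−p*)·33.0433)/1.24=8.8398; Δ=(5.3473−33.0433)/(216.8400−101.4000)=-0.2399; B=V−Δ·S=46.2668
Each (Δ,B) replicates both successor values, so the strategy is self-financing and V0 is arbitrage-free.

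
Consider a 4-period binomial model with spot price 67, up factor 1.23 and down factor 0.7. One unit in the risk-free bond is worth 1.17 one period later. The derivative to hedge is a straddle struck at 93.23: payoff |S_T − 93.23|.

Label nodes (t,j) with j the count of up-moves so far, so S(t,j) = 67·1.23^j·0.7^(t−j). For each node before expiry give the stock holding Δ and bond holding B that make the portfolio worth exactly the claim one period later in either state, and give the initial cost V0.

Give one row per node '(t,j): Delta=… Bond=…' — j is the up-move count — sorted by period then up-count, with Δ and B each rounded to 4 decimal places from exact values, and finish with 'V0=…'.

(0,0): Delta=0.4745 Bond=-9.3526
(1,0): Delta=-1.0000 Bond=58.2101
(1,1): Delta=0.5816 Bond=-19.7706
(2,0): Delta=-1.0000 Bond=68.1058
(2,1): Delta=-1.0000 Bond=68.1058
(2,2): Delta=0.6965 Bond=-34.7789
(3,0): Delta=-1.0000 Bond=79.6838
(3,1): Delta=-1.0000 Bond=79.6838
(3,2): Delta=-1.0000 Bond=79.6838
(3,3): Delta=0.8198 Bond=-56.0583
V0=22.4369

Under the risk-neutral measure, an up-move has probability p* = (R−d)/(u−d) = 0.8868 and values discount at R = 1.17.
Terminal payoffs: V(4,0)=77.1433, V(4,1)=64.9634, V(4,2)=43.5615, V(4,3)=5.9553, V(4,4)=60.1240
Node (3,0) S=22.9810: V=(p*·64.9634+(1−p*)·77.1433)/1.17=56.7028; Δ=(64.9634−77.1433)/(28.2666−16.0867)=-1.0000; B=V−Δ·S=79.6838
Node (3,1) S=40.3809: V=(p*·43.5615+(1−p*)·64.9634)/1.17=39.3029; Δ=(43.5615−64.9634)/(49.6685−28.2666)=-1.0000; B=V−Δ·S=79.6838
Node (3,2) S=70.9550: V=(p*·5.9553+(1−p*)·43.5615)/1.17=8.7288; Δ=(5.9553−43.5615)/(87.2747−49.6685)=-1.0000; B=V−Δ·S=79.6838
Node (3,3) S=124.6781: V=(p*·60.1240+(1−p*)·5.9553)/1.17=46.1468; Δ=(60.1240−5.9553)/(153.3540−87.2747)=0.8198; B=V−Δ·S=-56.0583
Node (2,0) S=32.8300: V=(p*·39.3029+(1−p*)·56.7028)/1.17=35.2758; Δ=(39.3029−56.7028)/(40.3809−22.9810)=-1.0000; B=V−Δ·S=68.1058
Node (2,1) S=57.6870: V=(p*·8.7288+(1−p*)·39.3029)/1.17=10.4188; Δ=(8.7288−39.3029)/(70.9550−40.3809)=-1.0000; B=V−Δ·S=68.1058
Node (2,2) S=101.3643: V=(p*·46.1468+(1−p*)·8.7288)/1.17=35.8212; Δ=(46.1468−8.7288)/(124.6781−70.9550)=0.6965; B=V−Δ·S=-34.7789
Node (1,0) S=46.9000: V=(p*·10.4188+(1−p*)·35.2758)/1.17=11.3101; Δ=(10.4188−35.2758)/(57.6870−32.8300)=-1.0000; B=V−Δ·S=58.2101
Node (1,1) S=82.4100: V=(p*·35.8212+(1−p*)·10.4188)/1.17=28.1585; Δ=(35.8212−10.4188)/(101.3643−57.6870)=0.5816; B=V−Δ·S=-19.7706
Node (0,0) S=67.0000: V=(p*·28.1585+(1−p*)·11.3101)/1.17=22.4369; Δ=(28.1585−11.3101)/(82.4100−46.9000)=0.4745; B=V−Δ·S=-9.3526
Root portfolio cost Δ·67+B reproduces V0=22.4369.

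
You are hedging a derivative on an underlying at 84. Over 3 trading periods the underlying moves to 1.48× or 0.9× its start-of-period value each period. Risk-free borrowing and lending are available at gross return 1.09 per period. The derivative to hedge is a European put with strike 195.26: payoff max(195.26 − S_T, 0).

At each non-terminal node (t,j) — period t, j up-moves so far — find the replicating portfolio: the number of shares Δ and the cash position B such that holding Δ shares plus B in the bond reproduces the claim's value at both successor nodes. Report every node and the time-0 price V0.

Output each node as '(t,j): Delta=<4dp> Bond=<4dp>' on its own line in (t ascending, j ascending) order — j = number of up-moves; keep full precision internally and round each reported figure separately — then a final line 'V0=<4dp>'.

Since d<R<u, set p* = (R−d)/(u−d) = 0.3276; price each node as the discounted p*-expectation of its children.
At expiry t=3: V(3,0)=134.0240, V(3,1)=94.5608, V(3,2)=29.6658, V(3,3)=0.0000
  t=2,j=0: stock 68.0400 → up 100.6992 (V=94.5608), down 61.2360 (V=134.0240). Price 111.0976; hedge Δ=-1.0000, bond B=179.1376.
  t=2,j=1: stock 111.8880 → up 165.5942 (V=29.6658), down 100.6992 (V=94.5608). Price 67.2496; hedge Δ=-1.0000, bond B=179.1376.
  t=2,j=2: stock 183.9936 → up 272.3105 (V=0.0000), down 165.5942 (V=29.6658). Price 18.3006; hedge Δ=-0.2780, bond B=69.4485.
  t=1,j=0: stock 75.6000 → up 111.8880 (V=67.2496), down 68.0400 (V=111.0976). Price 88.7464; hedge Δ=-1.0000, bond B=164.3464.
  t=1,j=1: stock 124.3200 → up 183.9936 (V=18.3006), down 111.8880 (V=67.2496). Price 46.9859; hedge Δ=-0.6789, bond B=131.3807.
  t=0,j=0: stock 84.0000 → up 124.3200 (V=46.9859), down 75.6000 (V=88.7464). Price 68.8681; hedge Δ=-0.8572, bond B=140.8691.
Root portfolio cost Δ·84+B reproduces V0=68.8681.

(0,0): Delta=-0.8572 Bond=140.8691
(1,0): Delta=-1.0000 Bond=164.3464
(1,1): Delta=-0.6789 Bond=131.3807
(2,0): Delta=-1.0000 Bond=179.1376
(2,1): Delta=-1.0000 Bond=179.1376
(2,2): Delta=-0.2780 Bond=69.4485
V0=68.8681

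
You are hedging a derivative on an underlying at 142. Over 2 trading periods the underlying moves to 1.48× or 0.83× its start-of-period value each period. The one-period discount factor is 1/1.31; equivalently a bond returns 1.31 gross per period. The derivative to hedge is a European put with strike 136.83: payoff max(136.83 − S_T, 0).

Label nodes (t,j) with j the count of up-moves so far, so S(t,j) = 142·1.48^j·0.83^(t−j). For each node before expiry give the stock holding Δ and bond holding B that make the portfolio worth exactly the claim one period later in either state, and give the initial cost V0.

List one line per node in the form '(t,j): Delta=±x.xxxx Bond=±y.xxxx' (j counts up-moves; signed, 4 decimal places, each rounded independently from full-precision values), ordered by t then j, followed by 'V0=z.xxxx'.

Risk-neutral probability p* = (R−d)/(u−d) = (1.31−0.83)/(1.48−0.83) = 0.7385.
Payoff layer (t=2): V(2,0)=39.0062, V(2,1)=0.0000, V(2,2)=0.0000
(1,0): S=117.8600. Δ = (V_up−V_dn)/(S_up−S_dn) = (0.0000−39.0062)/(174.4328−97.8238) = -0.5092. V = [p*·0.0000 + (1−p*)·39.0062]/1.31 = 7.7875. B = V − Δ·S = 67.7970.
(1,1): S=210.1600. Δ = (V_up−V_dn)/(S_up−S_dn) = (0.0000−0.0000)/(311.0368−174.4328) = 0.0000. V = [p*·0.0000 + (1−p*)·0.0000]/1.31 = 0.0000. B = V − Δ·S = 0.0000.
(0,0): S=142.0000. Δ = (V_up−V_dn)/(S_up−S_dn) = (0.0000−7.7875)/(210.1600−117.8600) = -0.0844. V = [p*·0.0000 + (1−p*)·7.7875]/1.31 = 1.5548. B = V − Δ·S = 13.5355.
Check: Δ(0,0)·S0 + B(0,0) = 1.5548 = V0.

(0,0): Delta=-0.0844 Bond=13.5355
(1,0): Delta=-0.5092 Bond=67.7970
(1,1): Delta=0.0000 Bond=0.0000
V0=1.5548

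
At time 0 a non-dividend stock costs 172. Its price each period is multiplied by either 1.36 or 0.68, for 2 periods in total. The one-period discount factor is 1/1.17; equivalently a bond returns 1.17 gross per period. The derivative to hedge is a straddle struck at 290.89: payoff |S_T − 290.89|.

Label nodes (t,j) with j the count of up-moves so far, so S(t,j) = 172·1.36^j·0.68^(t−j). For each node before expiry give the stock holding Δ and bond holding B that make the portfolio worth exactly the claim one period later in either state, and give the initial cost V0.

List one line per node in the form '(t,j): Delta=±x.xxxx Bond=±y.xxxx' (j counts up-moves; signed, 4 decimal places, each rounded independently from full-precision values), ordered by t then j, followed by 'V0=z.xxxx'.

No-arbitrage ⇒ martingale measure with p* = (R−d)/(u−d) = 0.7206.
Terminal values V(2,·): V(2,0)=211.3572, V(2,1)=131.8244, V(2,2)=27.2412
  t=1,j=0: stock 116.9600 → up 159.0656 (V=131.8244), down 79.5328 (V=211.3572). Price 131.6639; hedge Δ=-1.0000, bond B=248.6239.
  t=1,j=1: stock 233.9200 → up 318.1312 (V=27.2412), down 159.0656 (V=131.8244). Price 48.2590; hedge Δ=-0.6575, bond B=202.0578.
  t=0,j=0: stock 172.0000 → up 233.9200 (V=48.2590), down 116.9600 (V=131.6639). Price 61.1652; hedge Δ=-0.7131, bond B=183.8196.
Each (Δ,B) replicates both successor values, so the strategy is self-financing and V0 is arbitrage-free.

(0,0): Delta=-0.7131 Bond=183.8196
(1,0): Delta=-1.0000 Bond=248.6239
(1,1): Delta=-0.6575 Bond=202.0578
V0=61.1652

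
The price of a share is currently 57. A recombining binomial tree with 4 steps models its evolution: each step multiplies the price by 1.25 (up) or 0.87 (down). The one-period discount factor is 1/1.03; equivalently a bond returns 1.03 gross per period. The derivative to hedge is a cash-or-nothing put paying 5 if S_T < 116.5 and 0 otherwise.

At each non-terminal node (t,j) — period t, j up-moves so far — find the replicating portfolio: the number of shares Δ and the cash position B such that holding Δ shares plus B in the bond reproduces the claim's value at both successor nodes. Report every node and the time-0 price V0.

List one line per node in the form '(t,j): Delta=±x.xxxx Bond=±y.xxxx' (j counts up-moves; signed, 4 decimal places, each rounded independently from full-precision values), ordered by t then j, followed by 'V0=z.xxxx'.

Risk-neutral probability p* = (R−d)/(u−d) = (1.03−0.87)/(1.25−0.87) = 0.4211.
Terminal values V(4,·): V(4,0)=5.0000, V(4,1)=5.0000, V(4,2)=5.0000, V(4,3)=5.0000, V(4,4)=0.0000
Node (3,0) S=37.5347: V=(p*·5.0000+(1−p*)·5.0000)/1.03=4.8544; Δ=(5.0000−5.0000)/(46.9183−32.6552)=0.0000; B=V−Δ·S=4.8544
Node (3,1) S=53.9291: V=(p*·5.0000+(1−p*)·5.0000)/1.03=4.8544; Δ=(5.0000−5.0000)/(67.4114−46.9183)=0.0000; B=V−Δ·S=4.8544
Node (3,2) S=77.4844: V=(p*·5.0000+(1−p*)·5.0000)/1.03=4.8544; Δ=(5.0000−5.0000)/(96.8555−67.4114)=0.0000; B=V−Δ·S=4.8544
Node (3,3) S=111.3281: V=(p*·0.0000+(1−p*)·5.0000)/1.03=2.8104; Δ=(0.0000−5.0000)/(139.1602−96.8555)=-0.1182; B=V−Δ·S=15.9683
Node (2,0) S=43.1433: V=(p*·4.8544+(1−p*)·4.8544)/1.03=4.7130; Δ=(4.8544−4.8544)/(53.9291−37.5347)=0.0000; B=V−Δ·S=4.7130
Node (2,1) S=61.9875: V=(p*·4.8544+(1−p*)·4.8544)/1.03=4.7130; Δ=(4.8544−4.8544)/(77.4844−53.9291)=0.0000; B=V−Δ·S=4.7130
Node (2,2) S=89.0625: V=(p*·2.8104+(1−p*)·4.8544)/1.03=3.8774; Δ=(2.8104−4.8544)/(111.3281−77.4844)=-0.0604; B=V−Δ·S=9.2562
Node (1,0) S=49.5900: V=(p*·4.7130+(1−p*)·4.7130)/1.03=4.5757; Δ=(4.7130−4.7130)/(61.9875−43.1433)=0.0000; B=V−Δ·S=4.5757
Node (1,1) S=71.2500: V=(p*·3.8774+(1−p*)·4.7130)/1.03=4.2341; Δ=(3.8774−4.7130)/(89.0625−61.9875)=-0.0309; B=V−Δ·S=6.4329
Node (0,0) S=57.0000: V=(p*·4.2341+(1−p*)·4.5757)/1.03=4.3028; Δ=(4.2341−4.5757)/(71.2500−49.5900)=-0.0158; B=V−Δ·S=5.2017
Self-financing check: at every node Δ·S+B equals the discounted successor values.

(0,0): Delta=-0.0158 Bond=5.2017
(1,0): Delta=0.0000 Bond=4.5757
(1,1): Delta=-0.0309 Bond=6.4329
(2,0): Delta=0.0000 Bond=4.7130
(2,1): Delta=0.0000 Bond=4.7130
(2,2): Delta=-0.0604 Bond=9.2562
(3,0): Delta=0.0000 Bond=4.8544
(3,1): Delta=0.0000 Bond=4.8544
(3,2): Delta=0.0000 Bond=4.8544
(3,3): Delta=-0.1182 Bond=15.9683
V0=4.3028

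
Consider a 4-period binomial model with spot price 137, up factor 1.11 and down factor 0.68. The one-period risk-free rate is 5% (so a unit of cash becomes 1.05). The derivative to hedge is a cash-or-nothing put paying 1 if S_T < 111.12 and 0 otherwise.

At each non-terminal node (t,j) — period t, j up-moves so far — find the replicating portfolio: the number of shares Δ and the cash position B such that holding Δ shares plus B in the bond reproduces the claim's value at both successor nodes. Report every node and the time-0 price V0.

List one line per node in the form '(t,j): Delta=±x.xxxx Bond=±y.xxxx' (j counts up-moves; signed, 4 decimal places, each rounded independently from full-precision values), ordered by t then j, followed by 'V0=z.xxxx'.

(0,0): Delta=-0.0045 Bond=0.7018
(1,0): Delta=-0.0168 Bond=1.8753
(1,1): Delta=-0.0033 Bond=0.5523
(2,0): Delta=0.0000 Bond=0.9070
(2,1): Delta=-0.0184 Bond=2.1413
(2,2): Delta=-0.0018 Bond=0.3267
(3,0): Delta=0.0000 Bond=0.9524
(3,1): Delta=0.0000 Bond=0.9524
(3,2): Delta=-0.0203 Bond=2.4585
(3,3): Delta=0.0000 Bond=0.0000
V0=0.0792

The replicating-portfolio and risk-neutral prices coincide; use p* = (1.05−0.68)/(1.11−0.68) = 0.8605 for the latter.
Terminal values V(4,·): V(4,0)=1.0000, V(4,1)=1.0000, V(4,2)=1.0000, V(4,3)=0.0000, V(4,4)=0.0000
  t=3,j=0: stock 43.0772 → up 47.8157 (V=1.0000), down 29.2925 (V=1.0000). Price 0.9524; hedge Δ=0.0000, bond B=0.9524.
  t=3,j=1: stock 70.3172 → up 78.0521 (V=1.0000), down 47.8157 (V=1.0000). Price 0.9524; hedge Δ=0.0000, bond B=0.9524.
  t=3,j=2: stock 114.7824 → up 127.4085 (V=0.0000), down 78.0521 (V=1.0000). Price 0.1329; hedge Δ=-0.0203, bond B=2.4585.
  t=3,j=3: stock 187.3654 → up 207.9756 (V=0.0000), down 127.4085 (V=0.0000). Price 0.0000; hedge Δ=0.0000, bond B=0.0000.
  t=2,j=0: stock 63.3488 → up 70.3172 (V=0.9524), down 43.0772 (V=0.9524). Price 0.9070; hedge Δ=0.0000, bond B=0.9070.
  t=2,j=1: stock 103.4076 → up 114.7824 (V=0.1329), down 70.3172 (V=0.9524). Price 0.2355; hedge Δ=-0.0184, bond B=2.1413.
  t=2,j=2: stock 168.7977 → up 187.3654 (V=0.0000), down 114.7824 (V=0.1329). Price 0.0177; hedge Δ=-0.0018, bond B=0.3267.
  t=1,j=0: stock 93.1600 → up 103.4076 (V=0.2355), down 63.3488 (V=0.9070). Price 0.3135; hedge Δ=-0.0168, bond B=1.8753.
  t=1,j=1: stock 152.0700 → up 168.7977 (V=0.0177), down 103.4076 (V=0.2355). Price 0.0458; hedge Δ=-0.0033, bond B=0.5523.
  t=0,j=0: stock 137.0000 → up 152.0700 (V=0.0458), down 93.1600 (V=0.3135). Price 0.0792; hedge Δ=-0.0045, bond B=0.7018.
The time-0 hedge costs 0.0792, which is the no-arbitrage price.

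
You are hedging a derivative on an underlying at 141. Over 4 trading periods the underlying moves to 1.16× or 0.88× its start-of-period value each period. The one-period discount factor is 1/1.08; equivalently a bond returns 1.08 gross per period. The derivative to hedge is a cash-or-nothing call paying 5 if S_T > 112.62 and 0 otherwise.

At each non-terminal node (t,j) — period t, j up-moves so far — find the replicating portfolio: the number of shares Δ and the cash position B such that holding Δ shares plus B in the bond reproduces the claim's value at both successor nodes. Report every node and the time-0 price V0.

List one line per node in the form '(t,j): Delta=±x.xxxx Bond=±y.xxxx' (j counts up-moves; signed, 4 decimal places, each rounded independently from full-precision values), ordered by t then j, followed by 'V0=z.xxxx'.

Under the risk-neutral measure, an up-move has probability p* = (R−d)/(u−d) = 0.7143 and values discount at R = 1.08.
Terminal values V(4,·): V(4,0)=0.0000, V(4,1)=0.0000, V(4,2)=5.0000, V(4,3)=5.0000, V(4,4)=5.0000
(3,0): S=96.0876. Δ = (V_up−V_dn)/(S_up−S_dn) = (0.0000−0.0000)/(111.4616−84.5570) = 0.0000. V = [p*·0.0000 + (1−p*)·0.0000]/1.08 = 0.0000. B = V − Δ·S = 0.0000.
(3,1): S=126.6609. Δ = (V_up−V_dn)/(S_up−S_dn) = (5.0000−0.0000)/(146.9266−111.4616) = 0.1410. V = [p*·5.0000 + (1−p*)·0.0000]/1.08 = 3.3069. B = V − Δ·S = -14.5503.
(3,2): S=166.9620. Δ = (V_up−V_dn)/(S_up−S_dn) = (5.0000−5.0000)/(193.6760−146.9266) = 0.0000. V = [p*·5.0000 + (1−p*)·5.0000]/1.08 = 4.6296. B = V − Δ·S = 4.6296.
(3,3): S=220.0863. Δ = (V_up−V_dn)/(S_up−S_dn) = (5.0000−5.0000)/(255.3001−193.6760) = 0.0000. V = [p*·5.0000 + (1−p*)·5.0000]/1.08 = 4.6296. B = V − Δ·S = 4.6296.
(2,0): S=109.1904. Δ = (V_up−V_dn)/(S_up−S_dn) = (3.3069−0.0000)/(126.6609−96.0876) = 0.1082. V = [p*·3.3069 + (1−p*)·0.0000]/1.08 = 2.1871. B = V − Δ·S = -9.6232.
(2,1): S=143.9328. Δ = (V_up−V_dn)/(S_up−S_dn) = (4.6296−3.3069)/(166.9620−126.6609) = 0.0328. V = [p*·4.6296 + (1−p*)·3.3069]/1.08 = 3.9368. B = V − Δ·S = -0.7874.
(2,2): S=189.7296. Δ = (V_up−V_dn)/(S_up−S_dn) = (4.6296−4.6296)/(220.0863−166.9620) = 0.0000. V = [p*·4.6296 + (1−p*)·4.6296]/1.08 = 4.2867. B = V − Δ·S = 4.2867.
(1,0): S=124.0800. Δ = (V_up−V_dn)/(S_up−S_dn) = (3.9368−2.1871)/(143.9328−109.1904) = 0.0504. V = [p*·3.9368 + (1−p*)·2.1871]/1.08 = 3.1823. B = V − Δ·S = -3.0666.
(1,1): S=163.5600. Δ = (V_up−V_dn)/(S_up−S_dn) = (4.2867−3.9368)/(189.7296−143.9328) = 0.0076. V = [p*·4.2867 + (1−p*)·3.9368]/1.08 = 3.8766. B = V − Δ·S = 2.6268.
(0,0): S=141.0000. Δ = (V_up−V_dn)/(S_up−S_dn) = (3.8766−3.1823)/(163.5600−124.0800) = 0.0176. V = [p*·3.8766 + (1−p*)·3.1823]/1.08 = 3.4058. B = V − Δ·S = 0.9261.
Self-financing check: at every node Δ·S+B equals the discounted successor values.

(0,0): Delta=0.0176 Bond=0.9261
(1,0): Delta=0.0504 Bond=-3.0666
(1,1): Delta=0.0076 Bond=2.6268
(2,0): Delta=0.1082 Bond=-9.6232
(2,1): Delta=0.0328 Bond=-0.7874
(2,2): Delta=0.0000 Bond=4.2867
(3,0): Delta=0.0000 Bond=0.0000
(3,1): Delta=0.1410 Bond=-14.5503
(3,2): Delta=0.0000 Bond=4.6296
(3,3): Delta=0.0000 Bond=4.6296
V0=3.4058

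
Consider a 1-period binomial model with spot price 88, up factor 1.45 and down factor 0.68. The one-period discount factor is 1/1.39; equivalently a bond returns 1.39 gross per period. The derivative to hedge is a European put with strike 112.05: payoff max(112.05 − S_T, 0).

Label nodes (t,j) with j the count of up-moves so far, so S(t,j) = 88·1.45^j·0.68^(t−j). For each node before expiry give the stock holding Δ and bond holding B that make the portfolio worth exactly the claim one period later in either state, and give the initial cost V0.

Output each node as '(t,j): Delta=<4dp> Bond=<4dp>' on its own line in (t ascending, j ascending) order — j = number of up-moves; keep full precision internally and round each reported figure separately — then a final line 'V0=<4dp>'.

Risk-neutral probability p* = (R−d)/(u−d) = (1.39−0.68)/(1.45−0.68) = 0.9221.
Terminal payoffs: V(1,0)=52.2100, V(1,1)=0.0000
(0,0): S=88.0000. Δ = (V_up−V_dn)/(S_up−S_dn) = (0.0000−52.2100)/(127.6000−59.8400) = -0.7705. V = [p*·0.0000 + (1−p*)·52.2100]/1.39 = 2.9268. B = V − Δ·S = 70.7320.
Root portfolio cost Δ·88+B reproduces V0=2.9268.

(0,0): Delta=-0.7705 Bond=70.7320
V0=2.9268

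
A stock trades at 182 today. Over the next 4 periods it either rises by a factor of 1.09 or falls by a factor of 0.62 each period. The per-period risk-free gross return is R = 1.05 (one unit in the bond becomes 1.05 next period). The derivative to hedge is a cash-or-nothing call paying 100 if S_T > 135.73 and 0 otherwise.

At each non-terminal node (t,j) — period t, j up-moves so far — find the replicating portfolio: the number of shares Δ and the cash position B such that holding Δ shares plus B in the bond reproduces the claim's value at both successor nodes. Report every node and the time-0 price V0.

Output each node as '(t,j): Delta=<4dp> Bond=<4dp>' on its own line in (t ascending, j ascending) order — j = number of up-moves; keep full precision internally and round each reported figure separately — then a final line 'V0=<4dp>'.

Risk-neutral probability p* = (R−d)/(u−d) = (1.05−0.62)/(1.09−0.62) = 0.9149.
Payoff layer (t=4): V(4,0)=0.0000, V(4,1)=0.0000, V(4,2)=0.0000, V(4,3)=100.0000, V(4,4)=100.0000
Node (3,0) S=43.3757: V=(p*·0.0000+(1−p*)·0.0000)/1.05=0.0000; Δ=(0.0000−0.0000)/(47.2795−26.8929)=0.0000; B=V−Δ·S=0.0000
Node (3,1) S=76.2573: V=(p*·0.0000+(1−p*)·0.0000)/1.05=0.0000; Δ=(0.0000−0.0000)/(83.1204−47.2795)=0.0000; B=V−Δ·S=0.0000
Node (3,2) S=134.0652: V=(p*·100.0000+(1−p*)·0.0000)/1.05=87.1327; Δ=(100.0000−0.0000)/(146.1311−83.1204)=1.5870; B=V−Δ·S=-125.6332
Node (3,3) S=235.6953: V=(p*·100.0000+(1−p*)·100.0000)/1.05=95.2381; Δ=(100.0000−100.0000)/(256.9079−146.1311)=0.0000; B=V−Δ·S=95.2381
Node (2,0) S=69.9608: V=(p*·0.0000+(1−p*)·0.0000)/1.05=0.0000; Δ=(0.0000−0.0000)/(76.2573−43.3757)=0.0000; B=V−Δ·S=0.0000
Node (2,1) S=122.9956: V=(p*·87.1327+(1−p*)·0.0000)/1.05=75.9211; Δ=(87.1327−0.0000)/(134.0652−76.2573)=1.5073; B=V−Δ·S=-109.4677
Node (2,2) S=216.2342: V=(p*·95.2381+(1−p*)·87.1327)/1.05=90.0460; Δ=(95.2381−87.1327)/(235.6953−134.0652)=0.0798; B=V−Δ·S=72.8005
Node (1,0) S=112.8400: V=(p*·75.9211+(1−p*)·0.0000)/1.05=66.1521; Δ=(75.9211−0.0000)/(122.9956−69.9608)=1.4315; B=V−Δ·S=-95.3822
Node (1,1) S=198.3800: V=(p*·90.0460+(1−p*)·75.9211)/1.05=84.6132; Δ=(90.0460−75.9211)/(216.2342−122.9956)=0.1515; B=V−Δ·S=54.5603
Node (0,0) S=182.0000: V=(p*·84.6132+(1−p*)·66.1521)/1.05=79.0877; Δ=(84.6132−66.1521)/(198.3800−112.8400)=0.2158; B=V−Δ·S=39.8088
Check: Δ(0,0)·S0 + B(0,0) = 79.0877 = V0.

(0,0): Delta=0.2158 Bond=39.8088
(1,0): Delta=1.4315 Bond=-95.3822
(1,1): Delta=0.1515 Bond=54.5603
(2,0): Delta=0.0000 Bond=0.0000
(2,1): Delta=1.5073 Bond=-109.4677
(2,2): Delta=0.0798 Bond=72.8005
(3,0): Delta=0.0000 Bond=0.0000
(3,1): Delta=0.0000 Bond=0.0000
(3,2): Delta=1.5870 Bond=-125.6332
(3,3): Delta=0.0000 Bond=95.2381
V0=79.0877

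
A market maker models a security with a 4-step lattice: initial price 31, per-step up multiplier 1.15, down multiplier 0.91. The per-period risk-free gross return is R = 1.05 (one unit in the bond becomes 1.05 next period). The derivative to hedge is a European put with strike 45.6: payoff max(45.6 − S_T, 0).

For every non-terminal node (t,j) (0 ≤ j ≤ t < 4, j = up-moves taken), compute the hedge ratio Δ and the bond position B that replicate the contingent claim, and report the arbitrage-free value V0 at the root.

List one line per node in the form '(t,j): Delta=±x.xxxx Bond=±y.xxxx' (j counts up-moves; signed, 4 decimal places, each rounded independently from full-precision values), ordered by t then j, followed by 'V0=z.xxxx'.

(0,0): Delta=-0.8014 Bond=32.1783
(1,0): Delta=-1.0000 Bond=39.3910
(1,1): Delta=-0.6891 Bond=29.7846
(2,0): Delta=-1.0000 Bond=41.3605
(2,1): Delta=-1.0000 Bond=41.3605
(2,2): Delta=-0.5133 Bond=24.0690
(3,0): Delta=-1.0000 Bond=43.4286
(3,1): Delta=-1.0000 Bond=43.4286
(3,2): Delta=-1.0000 Bond=43.4286
(3,3): Delta=-0.2383 Bond=12.3037
V0=7.3363

Since d<R<u, set p* = (R−d)/(u−d) = 0.5833; price each node as the discounted p*-expectation of its children.
Terminal payoffs: V(4,0)=24.3418, V(4,1)=18.7352, V(4,2)=11.6500, V(4,3)=2.6961, V(4,4)=0.0000
(3,0): S=23.3607. Δ = (V_up−V_dn)/(S_up−S_dn) = (18.7352−24.3418)/(26.8648−21.2582) = -1.0000. V = [p*·18.7352 + (1−p*)·24.3418]/1.05 = 20.0679. B = V − Δ·S = 43.4286.
(3,1): S=29.5218. Δ = (V_up−V_dn)/(S_up−S_dn) = (11.6500−18.7352)/(33.9500−26.8648) = -1.0000. V = [p*·11.6500 + (1−p*)·18.7352]/1.05 = 13.9068. B = V − Δ·S = 43.4286.
(3,2): S=37.3077. Δ = (V_up−V_dn)/(S_up−S_dn) = (2.6961−11.6500)/(42.9039−33.9500) = -1.0000. V = [p*·2.6961 + (1−p*)·11.6500]/1.05 = 6.1208. B = V − Δ·S = 43.4286.
(3,3): S=47.1471. Δ = (V_up−V_dn)/(S_up−S_dn) = (0.0000−2.6961)/(54.2192−42.9039) = -0.2383. V = [p*·0.0000 + (1−p*)·2.6961]/1.05 = 1.0699. B = V − Δ·S = 12.3037.
(2,0): S=25.6711. Δ = (V_up−V_dn)/(S_up−S_dn) = (13.9068−20.0679)/(29.5218−23.3607) = -1.0000. V = [p*·13.9068 + (1−p*)·20.0679]/1.05 = 15.6894. B = V − Δ·S = 41.3605.
(2,1): S=32.4415. Δ = (V_up−V_dn)/(S_up−S_dn) = (6.1208−13.9068)/(37.3077−29.5218) = -1.0000. V = [p*·6.1208 + (1−p*)·13.9068]/1.05 = 8.9190. B = V − Δ·S = 41.3605.
(2,2): S=40.9975. Δ = (V_up−V_dn)/(S_up−S_dn) = (1.0699−6.1208)/(47.1471−37.3077) = -0.5133. V = [p*·1.0699 + (1−p*)·6.1208]/1.05 = 3.0233. B = V − Δ·S = 24.0690.
(1,0): S=28.2100. Δ = (V_up−V_dn)/(S_up−S_dn) = (8.9190−15.6894)/(32.4415−25.6711) = -1.0000. V = [p*·8.9190 + (1−p*)·15.6894]/1.05 = 11.1810. B = V − Δ·S = 39.3910.
(1,1): S=35.6500. Δ = (V_up−V_dn)/(S_up−S_dn) = (3.0233−8.9190)/(40.9975−32.4415) = -0.6891. V = [p*·3.0233 + (1−p*)·8.9190]/1.05 = 5.2189. B = V − Δ·S = 29.7846.
(0,0): S=31.0000. Δ = (V_up−V_dn)/(S_up−S_dn) = (5.2189−11.1810)/(35.6500−28.2100) = -0.8014. V = [p*·5.2189 + (1−p*)·11.1810]/1.05 = 7.3363. B = V − Δ·S = 32.1783.
The time-0 hedge costs 7.3363, which is the no-arbitrage price.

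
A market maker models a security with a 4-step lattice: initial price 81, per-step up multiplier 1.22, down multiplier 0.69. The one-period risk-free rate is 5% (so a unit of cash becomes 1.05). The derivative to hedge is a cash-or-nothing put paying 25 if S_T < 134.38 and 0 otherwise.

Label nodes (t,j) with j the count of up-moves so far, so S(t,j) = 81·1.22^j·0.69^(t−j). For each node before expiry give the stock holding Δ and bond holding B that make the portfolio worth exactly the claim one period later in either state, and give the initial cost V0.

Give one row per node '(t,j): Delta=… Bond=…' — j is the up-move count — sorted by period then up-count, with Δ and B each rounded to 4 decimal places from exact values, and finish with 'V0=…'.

(0,0): Delta=-0.1576 Bond=28.9590
(1,0): Delta=0.0000 Bond=21.5959
(1,1): Delta=-0.1998 Bond=34.5677
(2,0): Delta=0.0000 Bond=22.6757
(2,1): Delta=0.0000 Bond=22.6757
(2,2): Delta=-0.2531 Bond=42.7279
(3,0): Delta=0.0000 Bond=23.8095
(3,1): Delta=0.0000 Bond=23.8095
(3,2): Delta=0.0000 Bond=23.8095
(3,3): Delta=-0.3207 Bond=54.8068
V0=16.1894

Under the risk-neutral measure, an up-move has probability p* = (R−d)/(u−d) = 0.6792 and values discount at R = 1.05.
Payoff layer (t=4): V(4,0)=25.0000, V(4,1)=25.0000, V(4,2)=25.0000, V(4,3)=25.0000, V(4,4)=0.0000
(3,0): S=26.6092. Δ = (V_up−V_dn)/(S_up−S_dn) = (25.0000−25.0000)/(32.4633−18.3604) = 0.0000. V = [p*·25.0000 + (1−p*)·25.0000]/1.05 = 23.8095. B = V − Δ·S = 23.8095.
(3,1): S=47.0482. Δ = (V_up−V_dn)/(S_up−S_dn) = (25.0000−25.0000)/(57.3988−32.4633) = 0.0000. V = [p*·25.0000 + (1−p*)·25.0000]/1.05 = 23.8095. B = V − Δ·S = 23.8095.
(3,2): S=83.1867. Δ = (V_up−V_dn)/(S_up−S_dn) = (25.0000−25.0000)/(101.4877−57.3988) = 0.0000. V = [p*·25.0000 + (1−p*)·25.0000]/1.05 = 23.8095. B = V − Δ·S = 23.8095.
(3,3): S=147.0837. Δ = (V_up−V_dn)/(S_up−S_dn) = (0.0000−25.0000)/(179.4421−101.4877) = -0.3207. V = [p*·0.0000 + (1−p*)·25.0000]/1.05 = 7.6370. B = V − Δ·S = 54.8068.
(2,0): S=38.5641. Δ = (V_up−V_dn)/(S_up−S_dn) = (23.8095−23.8095)/(47.0482−26.6092) = 0.0000. V = [p*·23.8095 + (1−p*)·23.8095]/1.05 = 22.6757. B = V − Δ·S = 22.6757.
(2,1): S=68.1858. Δ = (V_up−V_dn)/(S_up−S_dn) = (23.8095−23.8095)/(83.1867−47.0482) = 0.0000. V = [p*·23.8095 + (1−p*)·23.8095]/1.05 = 22.6757. B = V − Δ·S = 22.6757.
(2,2): S=120.5604. Δ = (V_up−V_dn)/(S_up−S_dn) = (7.6370−23.8095)/(147.0837−83.1867) = -0.2531. V = [p*·7.6370 + (1−p*)·23.8095]/1.05 = 12.2137. B = V − Δ·S = 42.7279.
(1,0): S=55.8900. Δ = (V_up−V_dn)/(S_up−S_dn) = (22.6757−22.6757)/(68.1858−38.5641) = 0.0000. V = [p*·22.6757 + (1−p*)·22.6757]/1.05 = 21.5959. B = V − Δ·S = 21.5959.
(1,1): S=98.8200. Δ = (V_up−V_dn)/(S_up−S_dn) = (12.2137−22.6757)/(120.5604−68.1858) = -0.1998. V = [p*·12.2137 + (1−p*)·22.6757]/1.05 = 14.8281. B = V − Δ·S = 34.5677.
(0,0): S=81.0000. Δ = (V_up−V_dn)/(S_up−S_dn) = (14.8281−21.5959)/(98.8200−55.8900) = -0.1576. V = [p*·14.8281 + (1−p*)·21.5959]/1.05 = 16.1894. B = V − Δ·S = 28.9590.
Check: Δ(0,0)·S0 + B(0,0) = 16.1894 = V0.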